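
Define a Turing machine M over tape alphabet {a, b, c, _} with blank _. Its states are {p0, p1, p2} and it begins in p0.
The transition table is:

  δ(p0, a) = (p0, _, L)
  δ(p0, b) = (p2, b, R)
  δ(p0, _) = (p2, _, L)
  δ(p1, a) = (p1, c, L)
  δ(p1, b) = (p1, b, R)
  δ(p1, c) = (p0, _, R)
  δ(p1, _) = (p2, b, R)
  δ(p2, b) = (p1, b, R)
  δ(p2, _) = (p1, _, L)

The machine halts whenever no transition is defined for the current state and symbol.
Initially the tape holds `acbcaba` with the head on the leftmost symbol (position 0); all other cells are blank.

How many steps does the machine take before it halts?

13

p0 | ___[a]cbcaba   read a → write _, move L, go to p0
p0 | __[_]_cbcaba   read _ → write _, move L, go to p2
p2 | _[_]__cbcaba   read _ → write _, move L, go to p1
p1 | [_]___cbcaba   read _ → write b, move R, go to p2
p2 | b[_]__cbcaba   read _ → write _, move L, go to p1
p1 | [b]___cbcaba   read b → write b, move R, go to p1
p1 | b[_]__cbcaba   read _ → write b, move R, go to p2
p2 | bb[_]_cbcaba   read _ → write _, move L, go to p1
p1 | b[b]__cbcaba   read b → write b, move R, go to p1
p1 | bb[_]_cbcaba   read _ → write b, move R, go to p2
p2 | bbb[_]cbcaba   read _ → write _, move L, go to p1
p1 | bb[b]_cbcaba   read b → write b, move R, go to p1
p1 | bbb[_]cbcaba   read _ → write b, move R, go to p2
p2 | bbbb[c]bcaba
M halts after 13 transitions.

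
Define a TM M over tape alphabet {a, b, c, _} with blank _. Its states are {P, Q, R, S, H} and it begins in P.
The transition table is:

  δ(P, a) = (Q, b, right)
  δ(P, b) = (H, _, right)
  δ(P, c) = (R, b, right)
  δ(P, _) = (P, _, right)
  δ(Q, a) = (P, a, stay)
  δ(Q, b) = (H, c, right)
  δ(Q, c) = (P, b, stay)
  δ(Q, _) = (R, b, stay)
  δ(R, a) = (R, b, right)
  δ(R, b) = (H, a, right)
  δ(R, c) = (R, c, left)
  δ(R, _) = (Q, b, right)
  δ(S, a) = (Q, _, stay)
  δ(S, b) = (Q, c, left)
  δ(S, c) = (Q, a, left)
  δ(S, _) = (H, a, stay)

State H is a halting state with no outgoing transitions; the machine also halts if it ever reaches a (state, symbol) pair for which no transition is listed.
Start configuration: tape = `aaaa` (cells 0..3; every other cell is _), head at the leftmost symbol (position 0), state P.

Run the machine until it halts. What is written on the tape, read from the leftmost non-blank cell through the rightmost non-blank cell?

bbbba

P | [a]aaa__   read a → write b, move right, go to Q
Q | b[a]aa__   read a → write a, move stay, go to P
P | b[a]aa__   read a → write b, move right, go to Q
Q | bb[a]a__   read a → write a, move stay, go to P
P | bb[a]a__   read a → write b, move right, go to Q
Q | bbb[a]__   read a → write a, move stay, go to P
P | bbb[a]__   read a → write b, move right, go to Q
Q | bbbb[_]_   read _ → write b, move stay, go to R
R | bbbb[b]_   read b → write a, move right, go to H
H | bbbba[_]
The non-blank tape span at halt is bbbba.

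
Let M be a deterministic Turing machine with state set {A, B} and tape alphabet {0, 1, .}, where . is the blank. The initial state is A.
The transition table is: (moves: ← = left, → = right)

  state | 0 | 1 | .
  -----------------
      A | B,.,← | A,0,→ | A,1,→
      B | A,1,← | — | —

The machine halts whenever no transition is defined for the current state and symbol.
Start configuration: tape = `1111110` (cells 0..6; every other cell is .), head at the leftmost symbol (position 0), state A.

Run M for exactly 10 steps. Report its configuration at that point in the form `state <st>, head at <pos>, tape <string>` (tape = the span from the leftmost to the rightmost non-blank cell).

state A, head at 2, tape 0001.1

state=A head=0 tape=[1]111110   (A,1)→(A,0,→)
state=A head=1 tape=0[1]11110   (A,1)→(A,0,→)
state=A head=2 tape=00[1]1110   (A,1)→(A,0,→)
state=A head=3 tape=000[1]110   (A,1)→(A,0,→)
state=A head=4 tape=0000[1]10   (A,1)→(A,0,→)
state=A head=5 tape=00000[1]0   (A,1)→(A,0,→)
state=A head=6 tape=000000[0]   (A,0)→(B,.,←)
state=B head=5 tape=00000[0].   (B,0)→(A,1,←)
state=A head=4 tape=0000[0]1.   (A,0)→(B,.,←)
state=B head=3 tape=000[0].1.   (B,0)→(A,1,←)
state=A head=2 tape=00[0]1.1.
After 10 steps: state A, head at 2, tape 0001.1.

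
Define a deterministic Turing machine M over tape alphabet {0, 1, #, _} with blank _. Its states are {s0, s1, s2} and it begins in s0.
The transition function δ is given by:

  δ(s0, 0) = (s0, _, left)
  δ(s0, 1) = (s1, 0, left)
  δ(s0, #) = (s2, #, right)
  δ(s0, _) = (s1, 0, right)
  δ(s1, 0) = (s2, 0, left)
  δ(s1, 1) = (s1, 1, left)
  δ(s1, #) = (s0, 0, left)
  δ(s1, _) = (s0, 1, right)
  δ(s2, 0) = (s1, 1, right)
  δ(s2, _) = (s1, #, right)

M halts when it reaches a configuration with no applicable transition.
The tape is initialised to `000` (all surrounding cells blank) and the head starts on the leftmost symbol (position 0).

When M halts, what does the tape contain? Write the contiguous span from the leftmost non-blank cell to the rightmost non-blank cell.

state=s0 head=0 tape=__[0]00   (s0,0)→(s0,_,left)
state=s0 head=-1 tape=_[_]_00   (s0,_)→(s1,0,right)
state=s1 head=0 tape=_0[_]00   (s1,_)→(s0,1,right)
state=s0 head=1 tape=_01[0]0   (s0,0)→(s0,_,left)
state=s0 head=0 tape=_0[1]_0   (s0,1)→(s1,0,left)
state=s1 head=-1 tape=_[0]0_0   (s1,0)→(s2,0,left)
state=s2 head=-2 tape=[_]00_0   (s2,_)→(s1,#,right)
state=s1 head=-1 tape=#[0]0_0   (s1,0)→(s2,0,left)
state=s2 head=-2 tape=[#]00_0
The non-blank tape span at halt is #00_0.

#00_0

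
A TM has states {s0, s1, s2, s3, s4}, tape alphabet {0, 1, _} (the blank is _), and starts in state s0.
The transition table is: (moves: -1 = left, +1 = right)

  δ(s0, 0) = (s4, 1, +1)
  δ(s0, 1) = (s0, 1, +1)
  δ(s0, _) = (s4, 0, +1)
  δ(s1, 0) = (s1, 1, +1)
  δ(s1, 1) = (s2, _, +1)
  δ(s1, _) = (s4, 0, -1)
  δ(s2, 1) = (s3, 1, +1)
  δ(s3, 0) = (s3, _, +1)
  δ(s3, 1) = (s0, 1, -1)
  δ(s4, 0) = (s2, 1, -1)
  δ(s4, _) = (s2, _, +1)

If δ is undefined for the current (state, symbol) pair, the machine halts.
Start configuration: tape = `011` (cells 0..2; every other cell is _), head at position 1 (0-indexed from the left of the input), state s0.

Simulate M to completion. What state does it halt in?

s2

state=s0 head=1 tape=0[1]1___   (s0,1)→(s0,1,+1)
state=s0 head=2 tape=01[1]___   (s0,1)→(s0,1,+1)
state=s0 head=3 tape=011[_]__   (s0,_)→(s4,0,+1)
state=s4 head=4 tape=0110[_]_   (s4,_)→(s2,_,+1)
state=s2 head=5 tape=0110_[_]
No transition is defined for (s2, _); M halts in state s2.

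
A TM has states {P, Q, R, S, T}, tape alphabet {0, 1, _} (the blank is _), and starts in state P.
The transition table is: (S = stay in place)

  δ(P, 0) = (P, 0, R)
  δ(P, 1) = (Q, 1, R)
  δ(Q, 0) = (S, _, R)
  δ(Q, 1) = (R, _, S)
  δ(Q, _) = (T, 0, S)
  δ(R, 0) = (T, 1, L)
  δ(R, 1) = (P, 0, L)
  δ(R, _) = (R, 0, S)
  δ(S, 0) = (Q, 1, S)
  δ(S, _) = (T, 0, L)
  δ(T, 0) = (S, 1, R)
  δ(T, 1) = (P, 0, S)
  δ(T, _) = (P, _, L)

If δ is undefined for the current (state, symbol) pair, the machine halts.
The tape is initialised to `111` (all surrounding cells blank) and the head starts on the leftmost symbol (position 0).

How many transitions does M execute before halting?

19

P | [1]11___   read 1 → write 1, move R, go to Q
Q | 1[1]1___   read 1 → write _, move S, go to R
R | 1[_]1___   read _ → write 0, move S, go to R
R | 1[0]1___   read 0 → write 1, move L, go to T
T | [1]11___   read 1 → write 0, move S, go to P
P | [0]11___   read 0 → write 0, move R, go to P
P | 0[1]1___   read 1 → write 1, move R, go to Q
Q | 01[1]___   read 1 → write _, move S, go to R
R | 01[_]___   read _ → write 0, move S, go to R
R | 01[0]___   read 0 → write 1, move L, go to T
T | 0[1]1___   read 1 → write 0, move S, go to P
P | 0[0]1___   read 0 → write 0, move R, go to P
P | 00[1]___   read 1 → write 1, move R, go to Q
Q | 001[_]__   read _ → write 0, move S, go to T
T | 001[0]__   read 0 → write 1, move R, go to S
S | 0011[_]_   read _ → write 0, move L, go to T
T | 001[1]0_   read 1 → write 0, move S, go to P
P | 001[0]0_   read 0 → write 0, move R, go to P
P | 0010[0]_   read 0 → write 0, move R, go to P
P | 00100[_]
M halts after 19 transitions.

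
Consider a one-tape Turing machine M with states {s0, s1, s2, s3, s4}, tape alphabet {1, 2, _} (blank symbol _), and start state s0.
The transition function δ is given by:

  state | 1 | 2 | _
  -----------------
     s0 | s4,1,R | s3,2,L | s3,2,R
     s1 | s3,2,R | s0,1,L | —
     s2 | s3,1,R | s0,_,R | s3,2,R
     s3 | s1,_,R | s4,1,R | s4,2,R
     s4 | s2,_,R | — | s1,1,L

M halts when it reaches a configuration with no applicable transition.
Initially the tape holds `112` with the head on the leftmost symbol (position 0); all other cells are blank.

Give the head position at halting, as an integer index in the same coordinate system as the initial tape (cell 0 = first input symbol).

s0 | [1]12___   read 1 → write 1, move R, go to s4
s4 | 1[1]2___   read 1 → write _, move R, go to s2
s2 | 1_[2]___   read 2 → write _, move R, go to s0
s0 | 1__[_]__   read _ → write 2, move R, go to s3
s3 | 1__2[_]_   read _ → write 2, move R, go to s4
s4 | 1__22[_]   read _ → write 1, move L, go to s1
s1 | 1__2[2]1   read 2 → write 1, move L, go to s0
s0 | 1__[2]11   read 2 → write 2, move L, go to s3
s3 | 1_[_]211   read _ → write 2, move R, go to s4
s4 | 1_2[2]11
At halt the head is at cell 3.

3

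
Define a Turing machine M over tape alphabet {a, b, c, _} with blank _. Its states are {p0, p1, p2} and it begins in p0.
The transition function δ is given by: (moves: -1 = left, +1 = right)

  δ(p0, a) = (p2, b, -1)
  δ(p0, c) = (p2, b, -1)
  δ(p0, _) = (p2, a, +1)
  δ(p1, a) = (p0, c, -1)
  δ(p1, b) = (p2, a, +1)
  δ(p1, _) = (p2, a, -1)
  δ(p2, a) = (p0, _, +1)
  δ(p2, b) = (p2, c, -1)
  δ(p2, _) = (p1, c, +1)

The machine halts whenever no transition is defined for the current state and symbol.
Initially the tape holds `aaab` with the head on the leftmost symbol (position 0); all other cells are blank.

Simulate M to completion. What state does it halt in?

p2

state=p0 head=0 tape=_[a]aab__   (p0,a)→(p2,b,-1)
state=p2 head=-1 tape=[_]baab__   (p2,_)→(p1,c,+1)
state=p1 head=0 tape=c[b]aab__   (p1,b)→(p2,a,+1)
state=p2 head=1 tape=ca[a]ab__   (p2,a)→(p0,_,+1)
state=p0 head=2 tape=ca_[a]b__   (p0,a)→(p2,b,-1)
state=p2 head=1 tape=ca[_]bb__   (p2,_)→(p1,c,+1)
state=p1 head=2 tape=cac[b]b__   (p1,b)→(p2,a,+1)
state=p2 head=3 tape=caca[b]__   (p2,b)→(p2,c,-1)
state=p2 head=2 tape=cac[a]c__   (p2,a)→(p0,_,+1)
state=p0 head=3 tape=cac_[c]__   (p0,c)→(p2,b,-1)
state=p2 head=2 tape=cac[_]b__   (p2,_)→(p1,c,+1)
state=p1 head=3 tape=cacc[b]__   (p1,b)→(p2,a,+1)
state=p2 head=4 tape=cacca[_]_   (p2,_)→(p1,c,+1)
state=p1 head=5 tape=caccac[_]   (p1,_)→(p2,a,-1)
state=p2 head=4 tape=cacca[c]a
No transition is defined for (p2, c); M halts in state p2.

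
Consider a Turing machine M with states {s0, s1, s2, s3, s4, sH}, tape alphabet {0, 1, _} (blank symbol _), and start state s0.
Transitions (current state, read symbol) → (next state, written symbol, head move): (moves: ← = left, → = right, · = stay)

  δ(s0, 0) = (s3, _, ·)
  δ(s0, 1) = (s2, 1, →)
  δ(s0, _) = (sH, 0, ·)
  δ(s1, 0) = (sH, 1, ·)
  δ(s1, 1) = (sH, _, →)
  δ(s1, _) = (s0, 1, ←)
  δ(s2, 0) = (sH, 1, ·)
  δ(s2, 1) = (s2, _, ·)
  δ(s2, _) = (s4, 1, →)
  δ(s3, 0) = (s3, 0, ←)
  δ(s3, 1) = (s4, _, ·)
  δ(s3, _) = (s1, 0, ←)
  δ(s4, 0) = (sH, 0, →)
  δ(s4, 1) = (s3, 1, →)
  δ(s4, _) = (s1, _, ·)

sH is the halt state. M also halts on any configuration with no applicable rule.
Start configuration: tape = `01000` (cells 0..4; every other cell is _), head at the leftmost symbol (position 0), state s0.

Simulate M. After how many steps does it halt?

s0 | __[0]1000   read 0 → write _, move ·, go to s3
s3 | __[_]1000   read _ → write 0, move ←, go to s1
s1 | _[_]01000   read _ → write 1, move ←, go to s0
s0 | [_]101000   read _ → write 0, move ·, go to sH
sH | [0]101000
M halts after 4 transitions.

4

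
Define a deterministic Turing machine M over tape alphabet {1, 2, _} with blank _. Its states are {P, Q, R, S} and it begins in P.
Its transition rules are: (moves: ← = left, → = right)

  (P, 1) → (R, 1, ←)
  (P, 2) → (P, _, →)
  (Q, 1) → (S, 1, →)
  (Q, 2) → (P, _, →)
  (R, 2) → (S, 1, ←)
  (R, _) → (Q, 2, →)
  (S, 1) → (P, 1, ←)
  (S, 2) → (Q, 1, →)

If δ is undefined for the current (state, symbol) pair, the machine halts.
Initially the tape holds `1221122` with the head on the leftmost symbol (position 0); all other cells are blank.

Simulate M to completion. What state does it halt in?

S

P | __[1]221122   read 1 → write 1, move ←, go to R
R | _[_]1221122   read _ → write 2, move →, go to Q
Q | _2[1]221122   read 1 → write 1, move →, go to S
S | _21[2]21122   read 2 → write 1, move →, go to Q
Q | _211[2]1122   read 2 → write _, move →, go to P
P | _211_[1]122   read 1 → write 1, move ←, go to R
R | _211[_]1122   read _ → write 2, move →, go to Q
Q | _2112[1]122   read 1 → write 1, move →, go to S
S | _21121[1]22   read 1 → write 1, move ←, go to P
P | _2112[1]122   read 1 → write 1, move ←, go to R
R | _211[2]1122   read 2 → write 1, move ←, go to S
S | _21[1]11122   read 1 → write 1, move ←, go to P
P | _2[1]111122   read 1 → write 1, move ←, go to R
R | _[2]1111122   read 2 → write 1, move ←, go to S
S | [_]11111122
No transition is defined for (S, _); M halts in state S.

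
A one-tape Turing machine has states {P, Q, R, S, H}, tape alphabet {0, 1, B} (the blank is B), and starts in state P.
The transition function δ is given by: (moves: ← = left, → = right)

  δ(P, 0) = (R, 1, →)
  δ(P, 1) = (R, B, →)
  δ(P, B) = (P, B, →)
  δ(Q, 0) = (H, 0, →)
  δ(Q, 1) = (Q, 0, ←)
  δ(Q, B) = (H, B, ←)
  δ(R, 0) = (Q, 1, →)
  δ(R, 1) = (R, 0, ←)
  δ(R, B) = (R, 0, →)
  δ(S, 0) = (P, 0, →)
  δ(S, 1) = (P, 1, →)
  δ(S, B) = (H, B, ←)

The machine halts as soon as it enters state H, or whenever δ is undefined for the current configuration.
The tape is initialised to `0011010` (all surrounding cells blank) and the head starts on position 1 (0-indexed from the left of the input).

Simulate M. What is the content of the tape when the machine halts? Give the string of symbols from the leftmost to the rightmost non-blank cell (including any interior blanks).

1001010

P | 0[0]11010   read 0 → write 1, move →, go to R
R | 01[1]1010   read 1 → write 0, move ←, go to R
R | 0[1]01010   read 1 → write 0, move ←, go to R
R | [0]001010   read 0 → write 1, move →, go to Q
Q | 1[0]01010   read 0 → write 0, move →, go to H
H | 10[0]1010
The non-blank tape span at halt is 1001010.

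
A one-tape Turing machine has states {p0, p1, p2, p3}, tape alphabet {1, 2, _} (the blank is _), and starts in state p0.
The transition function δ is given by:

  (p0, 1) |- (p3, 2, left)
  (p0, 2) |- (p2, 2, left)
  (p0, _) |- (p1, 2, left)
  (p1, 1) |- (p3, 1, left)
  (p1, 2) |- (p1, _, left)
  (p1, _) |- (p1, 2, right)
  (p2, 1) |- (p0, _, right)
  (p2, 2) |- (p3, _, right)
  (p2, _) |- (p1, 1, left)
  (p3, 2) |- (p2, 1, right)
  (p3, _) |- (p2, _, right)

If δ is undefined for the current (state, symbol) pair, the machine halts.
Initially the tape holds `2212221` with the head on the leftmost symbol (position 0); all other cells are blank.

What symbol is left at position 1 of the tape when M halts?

_

p0 | ___[2]212221   read 2 → write 2, move left, go to p2
p2 | __[_]2212221   read _ → write 1, move left, go to p1
p1 | _[_]12212221   read _ → write 2, move right, go to p1
p1 | _2[1]2212221   read 1 → write 1, move left, go to p3
p3 | _[2]12212221   read 2 → write 1, move right, go to p2
p2 | _1[1]2212221   read 1 → write _, move right, go to p0
p0 | _1_[2]212221   read 2 → write 2, move left, go to p2
p2 | _1[_]2212221   read _ → write 1, move left, go to p1
p1 | _[1]12212221   read 1 → write 1, move left, go to p3
p3 | [_]112212221   read _ → write _, move right, go to p2
p2 | _[1]12212221   read 1 → write _, move right, go to p0
p0 | __[1]2212221   read 1 → write 2, move left, go to p3
p3 | _[_]22212221   read _ → write _, move right, go to p2
p2 | __[2]2212221   read 2 → write _, move right, go to p3
p3 | ___[2]212221   read 2 → write 1, move right, go to p2
p2 | ___1[2]12221   read 2 → write _, move right, go to p3
p3 | ___1_[1]2221
Cell 1 holds _ when M halts.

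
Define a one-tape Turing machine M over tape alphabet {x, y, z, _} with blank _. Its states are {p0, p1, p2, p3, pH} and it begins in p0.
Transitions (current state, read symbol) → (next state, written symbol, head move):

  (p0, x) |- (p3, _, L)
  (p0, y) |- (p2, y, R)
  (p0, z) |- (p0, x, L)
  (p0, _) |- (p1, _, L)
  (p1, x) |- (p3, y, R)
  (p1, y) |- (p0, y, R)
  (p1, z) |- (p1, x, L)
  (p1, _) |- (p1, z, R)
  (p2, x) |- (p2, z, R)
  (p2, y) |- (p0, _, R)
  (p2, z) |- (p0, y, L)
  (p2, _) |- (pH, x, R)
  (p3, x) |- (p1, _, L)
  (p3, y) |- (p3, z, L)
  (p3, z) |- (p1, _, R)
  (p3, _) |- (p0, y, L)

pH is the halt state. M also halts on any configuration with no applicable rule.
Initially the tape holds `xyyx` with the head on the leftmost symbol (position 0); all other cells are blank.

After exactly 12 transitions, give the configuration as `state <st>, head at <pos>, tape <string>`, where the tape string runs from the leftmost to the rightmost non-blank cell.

state p0, head at 0, tape zzy_yyx

state=p0 head=0 tape=___[x]yyx   (p0,x)→(p3,_,L)
state=p3 head=-1 tape=__[_]_yyx   (p3,_)→(p0,y,L)
state=p0 head=-2 tape=_[_]y_yyx   (p0,_)→(p1,_,L)
state=p1 head=-3 tape=[_]_y_yyx   (p1,_)→(p1,z,R)
state=p1 head=-2 tape=z[_]y_yyx   (p1,_)→(p1,z,R)
state=p1 head=-1 tape=zz[y]_yyx   (p1,y)→(p0,y,R)
state=p0 head=0 tape=zzy[_]yyx   (p0,_)→(p1,_,L)
state=p1 head=-1 tape=zz[y]_yyx   (p1,y)→(p0,y,R)
state=p0 head=0 tape=zzy[_]yyx   (p0,_)→(p1,_,L)
state=p1 head=-1 tape=zz[y]_yyx   (p1,y)→(p0,y,R)
state=p0 head=0 tape=zzy[_]yyx   (p0,_)→(p1,_,L)
state=p1 head=-1 tape=zz[y]_yyx   (p1,y)→(p0,y,R)
state=p0 head=0 tape=zzy[_]yyx
After 12 steps: state p0, head at 0, tape zzy_yyx.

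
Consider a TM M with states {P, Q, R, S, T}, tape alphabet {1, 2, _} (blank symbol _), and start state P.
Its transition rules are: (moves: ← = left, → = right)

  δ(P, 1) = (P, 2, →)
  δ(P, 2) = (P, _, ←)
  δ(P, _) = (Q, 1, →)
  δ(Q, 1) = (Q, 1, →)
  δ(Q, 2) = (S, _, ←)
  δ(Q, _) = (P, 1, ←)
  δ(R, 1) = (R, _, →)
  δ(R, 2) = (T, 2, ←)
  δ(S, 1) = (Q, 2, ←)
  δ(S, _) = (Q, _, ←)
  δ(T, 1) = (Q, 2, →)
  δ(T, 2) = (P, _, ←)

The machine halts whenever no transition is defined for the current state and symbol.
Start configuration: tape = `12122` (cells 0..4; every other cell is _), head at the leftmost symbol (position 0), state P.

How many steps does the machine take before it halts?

P | _[1]2122   read 1 → write 2, move →, go to P
P | _2[2]122   read 2 → write _, move ←, go to P
P | _[2]_122   read 2 → write _, move ←, go to P
P | [_]__122   read _ → write 1, move →, go to Q
Q | 1[_]_122   read _ → write 1, move ←, go to P
P | [1]1_122   read 1 → write 2, move →, go to P
P | 2[1]_122   read 1 → write 2, move →, go to P
P | 22[_]122   read _ → write 1, move →, go to Q
Q | 221[1]22   read 1 → write 1, move →, go to Q
Q | 2211[2]2   read 2 → write _, move ←, go to S
S | 221[1]_2   read 1 → write 2, move ←, go to Q
Q | 22[1]2_2   read 1 → write 1, move →, go to Q
Q | 221[2]_2   read 2 → write _, move ←, go to S
S | 22[1]__2   read 1 → write 2, move ←, go to Q
Q | 2[2]2__2   read 2 → write _, move ←, go to S
S | [2]_2__2
M halts after 15 transitions.

15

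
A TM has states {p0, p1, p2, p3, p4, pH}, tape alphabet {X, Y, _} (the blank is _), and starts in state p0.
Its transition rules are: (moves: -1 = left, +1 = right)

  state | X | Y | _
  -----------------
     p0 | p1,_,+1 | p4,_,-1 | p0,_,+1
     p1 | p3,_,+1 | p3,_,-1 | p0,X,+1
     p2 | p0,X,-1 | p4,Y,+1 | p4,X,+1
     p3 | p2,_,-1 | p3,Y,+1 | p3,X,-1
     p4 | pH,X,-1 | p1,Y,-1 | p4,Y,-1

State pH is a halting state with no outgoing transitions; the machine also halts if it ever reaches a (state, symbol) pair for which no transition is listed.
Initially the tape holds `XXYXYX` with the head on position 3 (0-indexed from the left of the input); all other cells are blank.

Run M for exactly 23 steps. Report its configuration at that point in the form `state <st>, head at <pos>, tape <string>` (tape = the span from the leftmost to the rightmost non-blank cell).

state pH, head at -2, tape XYX_YYX

state=p0 head=3 tape=__XXY[X]YX   (p0,X)→(p1,_,+1)
state=p1 head=4 tape=__XXY_[Y]X   (p1,Y)→(p3,_,-1)
state=p3 head=3 tape=__XXY[_]_X   (p3,_)→(p3,X,-1)
state=p3 head=2 tape=__XX[Y]X_X   (p3,Y)→(p3,Y,+1)
state=p3 head=3 tape=__XXY[X]_X   (p3,X)→(p2,_,-1)
state=p2 head=2 tape=__XX[Y]__X   (p2,Y)→(p4,Y,+1)
state=p4 head=3 tape=__XXY[_]_X   (p4,_)→(p4,Y,-1)
state=p4 head=2 tape=__XX[Y]Y_X   (p4,Y)→(p1,Y,-1)
state=p1 head=1 tape=__X[X]YY_X   (p1,X)→(p3,_,+1)
state=p3 head=2 tape=__X_[Y]Y_X   (p3,Y)→(p3,Y,+1)
state=p3 head=3 tape=__X_Y[Y]_X   (p3,Y)→(p3,Y,+1)
state=p3 head=4 tape=__X_YY[_]X   (p3,_)→(p3,X,-1)
state=p3 head=3 tape=__X_Y[Y]XX   (p3,Y)→(p3,Y,+1)
state=p3 head=4 tape=__X_YY[X]X   (p3,X)→(p2,_,-1)
state=p2 head=3 tape=__X_Y[Y]_X   (p2,Y)→(p4,Y,+1)
state=p4 head=4 tape=__X_YY[_]X   (p4,_)→(p4,Y,-1)
state=p4 head=3 tape=__X_Y[Y]YX   (p4,Y)→(p1,Y,-1)
state=p1 head=2 tape=__X_[Y]YYX   (p1,Y)→(p3,_,-1)
state=p3 head=1 tape=__X[_]_YYX   (p3,_)→(p3,X,-1)
state=p3 head=0 tape=__[X]X_YYX   (p3,X)→(p2,_,-1)
state=p2 head=-1 tape=_[_]_X_YYX   (p2,_)→(p4,X,+1)
state=p4 head=0 tape=_X[_]X_YYX   (p4,_)→(p4,Y,-1)
state=p4 head=-1 tape=_[X]YX_YYX   (p4,X)→(pH,X,-1)
state=pH head=-2 tape=[_]XYX_YYX
After 23 steps: state pH, head at -2, tape XYX_YYX.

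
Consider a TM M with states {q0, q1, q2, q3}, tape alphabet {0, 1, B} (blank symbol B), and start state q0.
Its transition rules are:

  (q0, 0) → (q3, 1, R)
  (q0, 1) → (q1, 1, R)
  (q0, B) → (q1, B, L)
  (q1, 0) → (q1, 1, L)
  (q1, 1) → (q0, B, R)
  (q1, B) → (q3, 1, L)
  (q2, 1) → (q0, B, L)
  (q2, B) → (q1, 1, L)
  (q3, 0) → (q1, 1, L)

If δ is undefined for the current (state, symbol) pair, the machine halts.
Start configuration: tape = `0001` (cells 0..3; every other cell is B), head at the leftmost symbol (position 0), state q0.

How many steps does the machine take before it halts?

10

state=q0 head=0 tape=[0]001B   (q0,0)→(q3,1,R)
state=q3 head=1 tape=1[0]01B   (q3,0)→(q1,1,L)
state=q1 head=0 tape=[1]101B   (q1,1)→(q0,B,R)
state=q0 head=1 tape=B[1]01B   (q0,1)→(q1,1,R)
state=q1 head=2 tape=B1[0]1B   (q1,0)→(q1,1,L)
state=q1 head=1 tape=B[1]11B   (q1,1)→(q0,B,R)
state=q0 head=2 tape=BB[1]1B   (q0,1)→(q1,1,R)
state=q1 head=3 tape=BB1[1]B   (q1,1)→(q0,B,R)
state=q0 head=4 tape=BB1B[B]   (q0,B)→(q1,B,L)
state=q1 head=3 tape=BB1[B]B   (q1,B)→(q3,1,L)
state=q3 head=2 tape=BB[1]1B
M halts after 10 transitions.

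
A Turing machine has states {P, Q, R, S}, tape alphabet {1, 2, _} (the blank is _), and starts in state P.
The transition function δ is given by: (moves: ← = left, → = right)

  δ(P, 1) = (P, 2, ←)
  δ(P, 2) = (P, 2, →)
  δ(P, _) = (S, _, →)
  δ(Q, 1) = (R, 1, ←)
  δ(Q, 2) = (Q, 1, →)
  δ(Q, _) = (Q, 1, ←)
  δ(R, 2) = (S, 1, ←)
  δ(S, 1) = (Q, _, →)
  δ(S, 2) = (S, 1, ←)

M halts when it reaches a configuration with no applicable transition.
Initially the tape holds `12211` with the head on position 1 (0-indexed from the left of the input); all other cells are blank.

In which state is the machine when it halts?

S

state=P head=1 tape=1[2]211__   (P,2)→(P,2,→)
state=P head=2 tape=12[2]11__   (P,2)→(P,2,→)
state=P head=3 tape=122[1]1__   (P,1)→(P,2,←)
state=P head=2 tape=12[2]21__   (P,2)→(P,2,→)
state=P head=3 tape=122[2]1__   (P,2)→(P,2,→)
state=P head=4 tape=1222[1]__   (P,1)→(P,2,←)
state=P head=3 tape=122[2]2__   (P,2)→(P,2,→)
state=P head=4 tape=1222[2]__   (P,2)→(P,2,→)
state=P head=5 tape=12222[_]_   (P,_)→(S,_,→)
state=S head=6 tape=12222_[_]
No transition is defined for (S, _); M halts in state S.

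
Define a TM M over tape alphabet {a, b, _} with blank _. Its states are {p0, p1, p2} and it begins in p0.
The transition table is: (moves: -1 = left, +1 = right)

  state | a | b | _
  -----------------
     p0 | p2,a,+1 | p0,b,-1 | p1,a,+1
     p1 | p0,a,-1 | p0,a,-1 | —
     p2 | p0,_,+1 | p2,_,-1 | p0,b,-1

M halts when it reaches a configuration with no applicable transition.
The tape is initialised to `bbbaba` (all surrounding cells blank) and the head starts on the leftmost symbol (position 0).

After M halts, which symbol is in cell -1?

p0 | _[b]bbaba__   read b → write b, move -1, go to p0
p0 | [_]bbbaba__   read _ → write a, move +1, go to p1
p1 | a[b]bbaba__   read b → write a, move -1, go to p0
p0 | [a]abbaba__   read a → write a, move +1, go to p2
p2 | a[a]bbaba__   read a → write _, move +1, go to p0
p0 | a_[b]baba__   read b → write b, move -1, go to p0
p0 | a[_]bbaba__   read _ → write a, move +1, go to p1
p1 | aa[b]baba__   read b → write a, move -1, go to p0
p0 | a[a]ababa__   read a → write a, move +1, go to p2
p2 | aa[a]baba__   read a → write _, move +1, go to p0
p0 | aa_[b]aba__   read b → write b, move -1, go to p0
p0 | aa[_]baba__   read _ → write a, move +1, go to p1
p1 | aaa[b]aba__   read b → write a, move -1, go to p0
p0 | aa[a]aaba__   read a → write a, move +1, go to p2
p2 | aaa[a]aba__   read a → write _, move +1, go to p0
p0 | aaa_[a]ba__   read a → write a, move +1, go to p2
p2 | aaa_a[b]a__   read b → write _, move -1, go to p2
p2 | aaa_[a]_a__   read a → write _, move +1, go to p0
p0 | aaa__[_]a__   read _ → write a, move +1, go to p1
p1 | aaa__a[a]__   read a → write a, move -1, go to p0
p0 | aaa__[a]a__   read a → write a, move +1, go to p2
p2 | aaa__a[a]__   read a → write _, move +1, go to p0
p0 | aaa__a_[_]_   read _ → write a, move +1, go to p1
p1 | aaa__a_a[_]
Cell -1 holds a when M halts.

a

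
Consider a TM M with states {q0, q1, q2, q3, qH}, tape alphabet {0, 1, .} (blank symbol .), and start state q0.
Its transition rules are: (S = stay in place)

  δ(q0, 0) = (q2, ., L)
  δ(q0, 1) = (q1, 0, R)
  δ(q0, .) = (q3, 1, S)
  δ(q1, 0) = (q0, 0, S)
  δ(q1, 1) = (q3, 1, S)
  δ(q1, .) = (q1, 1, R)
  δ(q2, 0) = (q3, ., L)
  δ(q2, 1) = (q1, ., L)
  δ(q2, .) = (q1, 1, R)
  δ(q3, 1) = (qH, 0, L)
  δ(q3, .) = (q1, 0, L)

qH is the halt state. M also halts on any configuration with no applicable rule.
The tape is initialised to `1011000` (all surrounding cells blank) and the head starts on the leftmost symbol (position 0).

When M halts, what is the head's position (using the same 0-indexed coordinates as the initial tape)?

q0 | ...[1]011000   read 1 → write 0, move R, go to q1
q1 | ...0[0]11000   read 0 → write 0, move S, go to q0
q0 | ...0[0]11000   read 0 → write ., move L, go to q2
q2 | ...[0].11000   read 0 → write ., move L, go to q3
q3 | ..[.]..11000   read . → write 0, move L, go to q1
q1 | .[.]0..11000   read . → write 1, move R, go to q1
q1 | .1[0]..11000   read 0 → write 0, move S, go to q0
q0 | .1[0]..11000   read 0 → write ., move L, go to q2
q2 | .[1]...11000   read 1 → write ., move L, go to q1
q1 | [.]....11000   read . → write 1, move R, go to q1
q1 | 1[.]...11000   read . → write 1, move R, go to q1
q1 | 11[.]..11000   read . → write 1, move R, go to q1
q1 | 111[.].11000   read . → write 1, move R, go to q1
q1 | 1111[.]11000   read . → write 1, move R, go to q1
q1 | 11111[1]1000   read 1 → write 1, move S, go to q3
q3 | 11111[1]1000   read 1 → write 0, move L, go to qH
qH | 1111[1]01000
At halt the head is at cell 1.

1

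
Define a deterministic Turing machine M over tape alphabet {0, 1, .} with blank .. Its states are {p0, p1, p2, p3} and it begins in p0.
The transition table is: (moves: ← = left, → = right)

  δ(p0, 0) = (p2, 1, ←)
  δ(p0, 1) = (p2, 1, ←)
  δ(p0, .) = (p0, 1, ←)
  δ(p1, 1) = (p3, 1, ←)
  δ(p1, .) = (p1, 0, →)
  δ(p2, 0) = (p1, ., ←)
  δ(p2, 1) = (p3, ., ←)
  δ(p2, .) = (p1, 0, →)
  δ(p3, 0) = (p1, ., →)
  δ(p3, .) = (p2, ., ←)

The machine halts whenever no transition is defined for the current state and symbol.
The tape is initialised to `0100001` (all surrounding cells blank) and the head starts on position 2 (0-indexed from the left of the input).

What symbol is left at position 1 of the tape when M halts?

state=p0 head=2 tape=.01[0]0001   (p0,0)→(p2,1,←)
state=p2 head=1 tape=.0[1]10001   (p2,1)→(p3,.,←)
state=p3 head=0 tape=.[0].10001   (p3,0)→(p1,.,→)
state=p1 head=1 tape=..[.]10001   (p1,.)→(p1,0,→)
state=p1 head=2 tape=..0[1]0001   (p1,1)→(p3,1,←)
state=p3 head=1 tape=..[0]10001   (p3,0)→(p1,.,→)
state=p1 head=2 tape=...[1]0001   (p1,1)→(p3,1,←)
state=p3 head=1 tape=..[.]10001   (p3,.)→(p2,.,←)
state=p2 head=0 tape=.[.].10001   (p2,.)→(p1,0,→)
state=p1 head=1 tape=.0[.]10001   (p1,.)→(p1,0,→)
state=p1 head=2 tape=.00[1]0001   (p1,1)→(p3,1,←)
state=p3 head=1 tape=.0[0]10001   (p3,0)→(p1,.,→)
state=p1 head=2 tape=.0.[1]0001   (p1,1)→(p3,1,←)
state=p3 head=1 tape=.0[.]10001   (p3,.)→(p2,.,←)
state=p2 head=0 tape=.[0].10001   (p2,0)→(p1,.,←)
state=p1 head=-1 tape=[.]..10001   (p1,.)→(p1,0,→)
state=p1 head=0 tape=0[.].10001   (p1,.)→(p1,0,→)
state=p1 head=1 tape=00[.]10001   (p1,.)→(p1,0,→)
state=p1 head=2 tape=000[1]0001   (p1,1)→(p3,1,←)
state=p3 head=1 tape=00[0]10001   (p3,0)→(p1,.,→)
state=p1 head=2 tape=00.[1]0001   (p1,1)→(p3,1,←)
state=p3 head=1 tape=00[.]10001   (p3,.)→(p2,.,←)
state=p2 head=0 tape=0[0].10001   (p2,0)→(p1,.,←)
state=p1 head=-1 tape=[0]..10001
Cell 1 holds . when M halts.

.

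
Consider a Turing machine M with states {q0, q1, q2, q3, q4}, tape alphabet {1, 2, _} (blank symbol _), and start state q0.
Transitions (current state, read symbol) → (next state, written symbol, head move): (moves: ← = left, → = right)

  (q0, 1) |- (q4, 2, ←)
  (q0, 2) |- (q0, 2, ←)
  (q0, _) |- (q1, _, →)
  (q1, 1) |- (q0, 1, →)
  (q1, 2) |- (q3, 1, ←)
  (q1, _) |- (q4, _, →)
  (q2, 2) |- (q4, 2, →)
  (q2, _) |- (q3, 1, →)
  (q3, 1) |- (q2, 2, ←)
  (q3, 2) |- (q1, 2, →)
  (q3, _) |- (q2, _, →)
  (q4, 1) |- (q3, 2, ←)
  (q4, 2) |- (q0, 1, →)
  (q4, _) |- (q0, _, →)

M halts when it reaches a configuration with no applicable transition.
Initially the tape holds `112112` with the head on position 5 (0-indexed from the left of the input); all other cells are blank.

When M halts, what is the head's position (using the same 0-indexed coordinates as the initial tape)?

-1

q0 | __11211[2]   read 2 → write 2, move ←, go to q0
q0 | __1121[1]2   read 1 → write 2, move ←, go to q4
q4 | __112[1]22   read 1 → write 2, move ←, go to q3
q3 | __11[2]222   read 2 → write 2, move →, go to q1
q1 | __112[2]22   read 2 → write 1, move ←, go to q3
q3 | __11[2]122   read 2 → write 2, move →, go to q1
q1 | __112[1]22   read 1 → write 1, move →, go to q0
q0 | __1121[2]2   read 2 → write 2, move ←, go to q0
q0 | __112[1]22   read 1 → write 2, move ←, go to q4
q4 | __11[2]222   read 2 → write 1, move →, go to q0
q0 | __111[2]22   read 2 → write 2, move ←, go to q0
q0 | __11[1]222   read 1 → write 2, move ←, go to q4
q4 | __1[1]2222   read 1 → write 2, move ←, go to q3
q3 | __[1]22222   read 1 → write 2, move ←, go to q2
q2 | _[_]222222   read _ → write 1, move →, go to q3
q3 | _1[2]22222   read 2 → write 2, move →, go to q1
q1 | _12[2]2222   read 2 → write 1, move ←, go to q3
q3 | _1[2]12222   read 2 → write 2, move →, go to q1
q1 | _12[1]2222   read 1 → write 1, move →, go to q0
q0 | _121[2]222   read 2 → write 2, move ←, go to q0
q0 | _12[1]2222   read 1 → write 2, move ←, go to q4
q4 | _1[2]22222   read 2 → write 1, move →, go to q0
q0 | _11[2]2222   read 2 → write 2, move ←, go to q0
q0 | _1[1]22222   read 1 → write 2, move ←, go to q4
q4 | _[1]222222   read 1 → write 2, move ←, go to q3
q3 | [_]2222222   read _ → write _, move →, go to q2
q2 | _[2]222222   read 2 → write 2, move →, go to q4
q4 | _2[2]22222   read 2 → write 1, move →, go to q0
q0 | _21[2]2222   read 2 → write 2, move ←, go to q0
q0 | _2[1]22222   read 1 → write 2, move ←, go to q4
q4 | _[2]222222   read 2 → write 1, move →, go to q0
q0 | _1[2]22222   read 2 → write 2, move ←, go to q0
q0 | _[1]222222   read 1 → write 2, move ←, go to q4
q4 | [_]2222222   read _ → write _, move →, go to q0
q0 | _[2]222222   read 2 → write 2, move ←, go to q0
q0 | [_]2222222   read _ → write _, move →, go to q1
q1 | _[2]222222   read 2 → write 1, move ←, go to q3
q3 | [_]1222222   read _ → write _, move →, go to q2
q2 | _[1]222222
At halt the head is at cell -1.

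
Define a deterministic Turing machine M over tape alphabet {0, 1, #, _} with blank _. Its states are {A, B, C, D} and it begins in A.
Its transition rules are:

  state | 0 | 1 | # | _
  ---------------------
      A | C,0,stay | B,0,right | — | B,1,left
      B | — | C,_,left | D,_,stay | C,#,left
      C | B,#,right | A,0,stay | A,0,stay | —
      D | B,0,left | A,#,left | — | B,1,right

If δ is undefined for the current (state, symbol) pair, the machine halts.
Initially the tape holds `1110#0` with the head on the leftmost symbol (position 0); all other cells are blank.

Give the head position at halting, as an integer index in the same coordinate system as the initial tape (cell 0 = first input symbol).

state=A head=0 tape=[1]110#0   (A,1)→(B,0,right)
state=B head=1 tape=0[1]10#0   (B,1)→(C,_,left)
state=C head=0 tape=[0]_10#0   (C,0)→(B,#,right)
state=B head=1 tape=#[_]10#0   (B,_)→(C,#,left)
state=C head=0 tape=[#]#10#0   (C,#)→(A,0,stay)
state=A head=0 tape=[0]#10#0   (A,0)→(C,0,stay)
state=C head=0 tape=[0]#10#0   (C,0)→(B,#,right)
state=B head=1 tape=#[#]10#0   (B,#)→(D,_,stay)
state=D head=1 tape=#[_]10#0   (D,_)→(B,1,right)
state=B head=2 tape=#1[1]0#0   (B,1)→(C,_,left)
state=C head=1 tape=#[1]_0#0   (C,1)→(A,0,stay)
state=A head=1 tape=#[0]_0#0   (A,0)→(C,0,stay)
state=C head=1 tape=#[0]_0#0   (C,0)→(B,#,right)
state=B head=2 tape=##[_]0#0   (B,_)→(C,#,left)
state=C head=1 tape=#[#]#0#0   (C,#)→(A,0,stay)
state=A head=1 tape=#[0]#0#0   (A,0)→(C,0,stay)
state=C head=1 tape=#[0]#0#0   (C,0)→(B,#,right)
state=B head=2 tape=##[#]0#0   (B,#)→(D,_,stay)
state=D head=2 tape=##[_]0#0   (D,_)→(B,1,right)
state=B head=3 tape=##1[0]#0
At halt the head is at cell 3.

3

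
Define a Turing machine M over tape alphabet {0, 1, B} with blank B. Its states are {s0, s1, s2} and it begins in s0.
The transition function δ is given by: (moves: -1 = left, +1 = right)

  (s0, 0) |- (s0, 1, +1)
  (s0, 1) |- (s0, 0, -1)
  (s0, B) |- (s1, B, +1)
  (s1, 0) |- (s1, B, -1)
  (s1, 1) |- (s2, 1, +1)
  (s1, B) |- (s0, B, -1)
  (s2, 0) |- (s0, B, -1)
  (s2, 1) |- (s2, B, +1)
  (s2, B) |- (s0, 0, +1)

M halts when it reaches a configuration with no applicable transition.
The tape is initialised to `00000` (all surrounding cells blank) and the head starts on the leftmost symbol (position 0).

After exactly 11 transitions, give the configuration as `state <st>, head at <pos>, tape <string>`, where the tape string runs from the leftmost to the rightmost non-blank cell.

s0 | [0]0000BB   read 0 → write 1, move +1, go to s0
s0 | 1[0]000BB   read 0 → write 1, move +1, go to s0
s0 | 11[0]00BB   read 0 → write 1, move +1, go to s0
s0 | 111[0]0BB   read 0 → write 1, move +1, go to s0
s0 | 1111[0]BB   read 0 → write 1, move +1, go to s0
s0 | 11111[B]B   read B → write B, move +1, go to s1
s1 | 11111B[B]   read B → write B, move -1, go to s0
s0 | 11111[B]B   read B → write B, move +1, go to s1
s1 | 11111B[B]   read B → write B, move -1, go to s0
s0 | 11111[B]B   read B → write B, move +1, go to s1
s1 | 11111B[B]   read B → write B, move -1, go to s0
s0 | 11111[B]B
After 11 steps: state s0, head at 5, tape 11111.

state s0, head at 5, tape 11111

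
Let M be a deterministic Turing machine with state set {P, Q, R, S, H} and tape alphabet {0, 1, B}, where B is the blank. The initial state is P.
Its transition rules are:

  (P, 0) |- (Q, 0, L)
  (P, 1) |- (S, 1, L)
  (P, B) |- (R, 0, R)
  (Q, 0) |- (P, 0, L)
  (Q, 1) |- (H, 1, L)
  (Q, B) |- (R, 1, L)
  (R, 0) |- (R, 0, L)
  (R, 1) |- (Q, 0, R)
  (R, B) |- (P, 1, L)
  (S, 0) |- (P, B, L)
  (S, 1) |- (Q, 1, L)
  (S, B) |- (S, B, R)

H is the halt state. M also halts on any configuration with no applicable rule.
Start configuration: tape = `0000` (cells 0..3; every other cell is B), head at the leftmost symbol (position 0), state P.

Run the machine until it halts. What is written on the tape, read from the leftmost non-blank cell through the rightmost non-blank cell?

P | BBB[0]000   read 0 → write 0, move L, go to Q
Q | BB[B]0000   read B → write 1, move L, go to R
R | B[B]10000   read B → write 1, move L, go to P
P | [B]110000   read B → write 0, move R, go to R
R | 0[1]10000   read 1 → write 0, move R, go to Q
Q | 00[1]0000   read 1 → write 1, move L, go to H
H | 0[0]10000
The non-blank tape span at halt is 0010000.

0010000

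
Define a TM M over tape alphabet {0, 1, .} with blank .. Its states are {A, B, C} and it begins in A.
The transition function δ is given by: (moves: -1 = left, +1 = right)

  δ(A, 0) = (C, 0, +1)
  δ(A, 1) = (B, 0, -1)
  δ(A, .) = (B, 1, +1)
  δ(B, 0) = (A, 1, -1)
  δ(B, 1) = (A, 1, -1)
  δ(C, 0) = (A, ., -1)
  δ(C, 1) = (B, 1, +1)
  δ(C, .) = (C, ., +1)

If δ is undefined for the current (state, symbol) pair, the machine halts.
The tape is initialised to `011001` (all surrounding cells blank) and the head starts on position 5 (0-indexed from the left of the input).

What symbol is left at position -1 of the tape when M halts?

state=A head=5 tape=..01100[1]   (A,1)→(B,0,-1)
state=B head=4 tape=..0110[0]0   (B,0)→(A,1,-1)
state=A head=3 tape=..011[0]10   (A,0)→(C,0,+1)
state=C head=4 tape=..0110[1]0   (C,1)→(B,1,+1)
state=B head=5 tape=..01101[0]   (B,0)→(A,1,-1)
state=A head=4 tape=..0110[1]1   (A,1)→(B,0,-1)
state=B head=3 tape=..011[0]01   (B,0)→(A,1,-1)
state=A head=2 tape=..01[1]101   (A,1)→(B,0,-1)
state=B head=1 tape=..0[1]0101   (B,1)→(A,1,-1)
state=A head=0 tape=..[0]10101   (A,0)→(C,0,+1)
state=C head=1 tape=..0[1]0101   (C,1)→(B,1,+1)
state=B head=2 tape=..01[0]101   (B,0)→(A,1,-1)
state=A head=1 tape=..0[1]1101   (A,1)→(B,0,-1)
state=B head=0 tape=..[0]01101   (B,0)→(A,1,-1)
state=A head=-1 tape=.[.]101101   (A,.)→(B,1,+1)
state=B head=0 tape=.1[1]01101   (B,1)→(A,1,-1)
state=A head=-1 tape=.[1]101101   (A,1)→(B,0,-1)
state=B head=-2 tape=[.]0101101
Cell -1 holds 0 when M halts.

0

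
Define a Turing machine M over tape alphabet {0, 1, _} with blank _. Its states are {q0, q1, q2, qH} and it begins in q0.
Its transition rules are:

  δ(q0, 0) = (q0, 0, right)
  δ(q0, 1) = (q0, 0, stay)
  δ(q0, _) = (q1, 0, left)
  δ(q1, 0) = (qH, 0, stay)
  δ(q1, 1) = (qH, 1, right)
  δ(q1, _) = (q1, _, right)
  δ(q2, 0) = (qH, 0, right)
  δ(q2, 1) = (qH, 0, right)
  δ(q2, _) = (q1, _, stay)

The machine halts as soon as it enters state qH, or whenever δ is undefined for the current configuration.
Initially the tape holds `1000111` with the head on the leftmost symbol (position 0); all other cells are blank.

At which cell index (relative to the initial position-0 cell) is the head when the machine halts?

6

state=q0 head=0 tape=[1]000111_   (q0,1)→(q0,0,stay)
state=q0 head=0 tape=[0]000111_   (q0,0)→(q0,0,right)
state=q0 head=1 tape=0[0]00111_   (q0,0)→(q0,0,right)
state=q0 head=2 tape=00[0]0111_   (q0,0)→(q0,0,right)
state=q0 head=3 tape=000[0]111_   (q0,0)→(q0,0,right)
state=q0 head=4 tape=0000[1]11_   (q0,1)→(q0,0,stay)
state=q0 head=4 tape=0000[0]11_   (q0,0)→(q0,0,right)
state=q0 head=5 tape=00000[1]1_   (q0,1)→(q0,0,stay)
state=q0 head=5 tape=00000[0]1_   (q0,0)→(q0,0,right)
state=q0 head=6 tape=000000[1]_   (q0,1)→(q0,0,stay)
state=q0 head=6 tape=000000[0]_   (q0,0)→(q0,0,right)
state=q0 head=7 tape=0000000[_]   (q0,_)→(q1,0,left)
state=q1 head=6 tape=000000[0]0   (q1,0)→(qH,0,stay)
state=qH head=6 tape=000000[0]0
At halt the head is at cell 6.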